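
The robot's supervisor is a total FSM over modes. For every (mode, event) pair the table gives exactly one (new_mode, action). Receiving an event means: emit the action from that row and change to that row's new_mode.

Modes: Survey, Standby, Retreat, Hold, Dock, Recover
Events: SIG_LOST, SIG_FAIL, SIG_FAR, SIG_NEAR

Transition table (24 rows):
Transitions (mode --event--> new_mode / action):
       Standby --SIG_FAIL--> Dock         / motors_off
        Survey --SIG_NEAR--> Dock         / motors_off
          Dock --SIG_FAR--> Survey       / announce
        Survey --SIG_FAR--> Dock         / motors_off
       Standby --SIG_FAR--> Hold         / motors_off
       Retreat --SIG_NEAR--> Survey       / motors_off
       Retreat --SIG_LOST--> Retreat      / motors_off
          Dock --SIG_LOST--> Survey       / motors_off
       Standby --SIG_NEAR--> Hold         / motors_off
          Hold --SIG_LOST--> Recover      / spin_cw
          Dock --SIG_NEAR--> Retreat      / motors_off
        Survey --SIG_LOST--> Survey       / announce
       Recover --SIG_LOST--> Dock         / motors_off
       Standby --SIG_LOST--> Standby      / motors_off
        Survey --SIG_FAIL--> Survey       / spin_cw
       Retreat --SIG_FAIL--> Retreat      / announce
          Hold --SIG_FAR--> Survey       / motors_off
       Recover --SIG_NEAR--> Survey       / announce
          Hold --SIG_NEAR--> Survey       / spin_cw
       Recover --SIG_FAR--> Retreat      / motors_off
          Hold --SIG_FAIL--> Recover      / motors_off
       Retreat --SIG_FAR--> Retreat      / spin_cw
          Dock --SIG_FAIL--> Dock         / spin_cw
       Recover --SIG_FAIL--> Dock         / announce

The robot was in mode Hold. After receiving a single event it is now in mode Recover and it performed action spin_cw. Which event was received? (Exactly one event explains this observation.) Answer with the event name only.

SIG_LOST

try SIG_LOST: (Hold, SIG_LOST) → (Recover, spin_cw)  ← matches
try SIG_FAIL: (Hold, SIG_FAIL) → (Recover, motors_off)
try SIG_FAR: (Hold, SIG_FAR) → (Survey, motors_off)
try SIG_NEAR: (Hold, SIG_NEAR) → (Survey, spin_cw)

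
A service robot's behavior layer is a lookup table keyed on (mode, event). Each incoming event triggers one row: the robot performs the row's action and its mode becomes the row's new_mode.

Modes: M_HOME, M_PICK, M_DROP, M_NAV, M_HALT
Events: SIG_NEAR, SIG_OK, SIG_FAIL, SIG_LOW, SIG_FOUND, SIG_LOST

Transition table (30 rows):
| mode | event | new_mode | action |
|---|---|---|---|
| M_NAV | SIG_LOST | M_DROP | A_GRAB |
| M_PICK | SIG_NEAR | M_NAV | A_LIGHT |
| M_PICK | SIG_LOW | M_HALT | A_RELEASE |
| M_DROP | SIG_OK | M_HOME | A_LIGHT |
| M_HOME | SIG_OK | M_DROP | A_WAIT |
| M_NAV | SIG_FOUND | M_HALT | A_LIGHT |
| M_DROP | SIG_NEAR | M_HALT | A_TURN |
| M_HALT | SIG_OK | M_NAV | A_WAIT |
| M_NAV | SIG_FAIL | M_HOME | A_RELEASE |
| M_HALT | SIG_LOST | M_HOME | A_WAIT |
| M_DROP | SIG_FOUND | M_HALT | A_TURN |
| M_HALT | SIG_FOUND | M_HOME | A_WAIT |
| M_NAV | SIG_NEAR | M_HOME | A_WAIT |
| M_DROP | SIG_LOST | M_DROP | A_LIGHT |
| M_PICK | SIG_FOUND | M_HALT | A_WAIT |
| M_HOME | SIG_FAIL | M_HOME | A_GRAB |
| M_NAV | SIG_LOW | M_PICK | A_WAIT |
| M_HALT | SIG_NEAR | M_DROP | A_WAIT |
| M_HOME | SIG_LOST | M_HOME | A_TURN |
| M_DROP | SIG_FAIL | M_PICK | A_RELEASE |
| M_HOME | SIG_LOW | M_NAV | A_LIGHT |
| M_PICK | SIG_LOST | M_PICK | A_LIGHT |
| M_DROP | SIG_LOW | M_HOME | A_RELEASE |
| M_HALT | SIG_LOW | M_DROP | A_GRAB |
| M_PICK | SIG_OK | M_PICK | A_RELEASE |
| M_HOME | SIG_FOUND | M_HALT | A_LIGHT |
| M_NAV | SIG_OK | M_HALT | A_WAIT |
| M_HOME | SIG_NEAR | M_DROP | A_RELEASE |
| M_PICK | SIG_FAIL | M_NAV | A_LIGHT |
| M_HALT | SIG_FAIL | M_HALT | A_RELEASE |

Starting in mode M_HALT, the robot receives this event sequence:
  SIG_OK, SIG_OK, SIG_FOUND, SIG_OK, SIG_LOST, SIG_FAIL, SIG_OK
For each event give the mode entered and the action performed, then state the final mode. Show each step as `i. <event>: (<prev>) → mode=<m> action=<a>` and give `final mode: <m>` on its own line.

1. SIG_OK: (M_HALT) → mode=M_NAV action=A_WAIT
2. SIG_OK: (M_NAV) → mode=M_HALT action=A_WAIT
3. SIG_FOUND: (M_HALT) → mode=M_HOME action=A_WAIT
4. SIG_OK: (M_HOME) → mode=M_DROP action=A_WAIT
5. SIG_LOST: (M_DROP) → mode=M_DROP action=A_LIGHT
6. SIG_FAIL: (M_DROP) → mode=M_PICK action=A_RELEASE
7. SIG_OK: (M_PICK) → mode=M_PICK action=A_RELEASE

final mode: M_PICK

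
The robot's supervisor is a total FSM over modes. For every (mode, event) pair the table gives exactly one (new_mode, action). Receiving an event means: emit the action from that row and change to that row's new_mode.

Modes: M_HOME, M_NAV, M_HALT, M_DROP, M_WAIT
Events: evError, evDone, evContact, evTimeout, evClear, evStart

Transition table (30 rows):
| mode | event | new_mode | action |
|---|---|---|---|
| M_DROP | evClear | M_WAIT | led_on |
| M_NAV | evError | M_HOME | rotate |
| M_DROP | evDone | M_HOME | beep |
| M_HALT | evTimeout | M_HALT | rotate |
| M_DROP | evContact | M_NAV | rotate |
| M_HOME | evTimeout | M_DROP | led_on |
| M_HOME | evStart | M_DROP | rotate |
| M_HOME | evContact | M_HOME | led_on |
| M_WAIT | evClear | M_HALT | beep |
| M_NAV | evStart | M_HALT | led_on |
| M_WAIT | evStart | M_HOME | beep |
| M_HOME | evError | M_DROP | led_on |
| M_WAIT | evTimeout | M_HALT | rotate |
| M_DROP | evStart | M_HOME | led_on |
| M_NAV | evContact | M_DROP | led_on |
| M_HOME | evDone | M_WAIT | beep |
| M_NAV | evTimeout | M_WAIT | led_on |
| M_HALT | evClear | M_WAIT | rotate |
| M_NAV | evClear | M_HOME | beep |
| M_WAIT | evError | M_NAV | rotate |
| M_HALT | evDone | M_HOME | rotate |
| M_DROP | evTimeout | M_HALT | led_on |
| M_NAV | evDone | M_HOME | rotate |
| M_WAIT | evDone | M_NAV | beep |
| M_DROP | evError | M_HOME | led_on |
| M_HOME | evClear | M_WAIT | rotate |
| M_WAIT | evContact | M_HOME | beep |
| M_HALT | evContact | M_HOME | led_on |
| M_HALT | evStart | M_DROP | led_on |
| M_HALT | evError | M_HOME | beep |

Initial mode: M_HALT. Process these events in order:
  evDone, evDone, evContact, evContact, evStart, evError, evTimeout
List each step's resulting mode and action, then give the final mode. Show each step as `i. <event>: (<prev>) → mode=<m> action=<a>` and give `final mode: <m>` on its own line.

1. evDone: (M_HALT) → mode=M_HOME action=rotate
2. evDone: (M_HOME) → mode=M_WAIT action=beep
3. evContact: (M_WAIT) → mode=M_HOME action=beep
4. evContact: (M_HOME) → mode=M_HOME action=led_on
5. evStart: (M_HOME) → mode=M_DROP action=rotate
6. evError: (M_DROP) → mode=M_HOME action=led_on
7. evTimeout: (M_HOME) → mode=M_DROP action=led_on

final mode: M_DROP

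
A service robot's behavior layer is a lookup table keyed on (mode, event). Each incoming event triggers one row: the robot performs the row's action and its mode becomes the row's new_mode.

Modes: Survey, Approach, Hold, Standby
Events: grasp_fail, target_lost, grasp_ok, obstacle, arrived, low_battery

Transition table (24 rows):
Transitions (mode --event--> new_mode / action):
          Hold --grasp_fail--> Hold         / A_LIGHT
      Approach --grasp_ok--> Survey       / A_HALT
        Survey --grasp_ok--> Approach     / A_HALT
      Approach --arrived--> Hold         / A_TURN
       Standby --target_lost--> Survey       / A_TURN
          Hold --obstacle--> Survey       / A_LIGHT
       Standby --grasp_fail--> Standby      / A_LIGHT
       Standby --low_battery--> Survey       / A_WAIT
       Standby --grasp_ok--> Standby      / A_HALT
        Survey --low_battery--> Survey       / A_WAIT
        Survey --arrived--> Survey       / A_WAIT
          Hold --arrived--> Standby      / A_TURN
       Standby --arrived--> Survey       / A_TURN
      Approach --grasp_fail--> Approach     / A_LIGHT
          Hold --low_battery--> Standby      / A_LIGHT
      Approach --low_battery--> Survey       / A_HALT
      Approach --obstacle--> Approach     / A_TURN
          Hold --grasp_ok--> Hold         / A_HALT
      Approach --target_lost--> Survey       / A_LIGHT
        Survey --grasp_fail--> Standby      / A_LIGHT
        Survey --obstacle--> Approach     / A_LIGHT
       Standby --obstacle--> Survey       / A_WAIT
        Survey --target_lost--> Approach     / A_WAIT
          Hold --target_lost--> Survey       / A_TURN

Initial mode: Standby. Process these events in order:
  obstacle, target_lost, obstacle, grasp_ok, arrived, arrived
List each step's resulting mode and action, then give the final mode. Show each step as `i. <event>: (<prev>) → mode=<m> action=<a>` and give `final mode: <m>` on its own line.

1. obstacle: (Standby) → mode=Survey action=A_WAIT
2. target_lost: (Survey) → mode=Approach action=A_WAIT
3. obstacle: (Approach) → mode=Approach action=A_TURN
4. grasp_ok: (Approach) → mode=Survey action=A_HALT
5. arrived: (Survey) → mode=Survey action=A_WAIT
6. arrived: (Survey) → mode=Survey action=A_WAIT

final mode: Survey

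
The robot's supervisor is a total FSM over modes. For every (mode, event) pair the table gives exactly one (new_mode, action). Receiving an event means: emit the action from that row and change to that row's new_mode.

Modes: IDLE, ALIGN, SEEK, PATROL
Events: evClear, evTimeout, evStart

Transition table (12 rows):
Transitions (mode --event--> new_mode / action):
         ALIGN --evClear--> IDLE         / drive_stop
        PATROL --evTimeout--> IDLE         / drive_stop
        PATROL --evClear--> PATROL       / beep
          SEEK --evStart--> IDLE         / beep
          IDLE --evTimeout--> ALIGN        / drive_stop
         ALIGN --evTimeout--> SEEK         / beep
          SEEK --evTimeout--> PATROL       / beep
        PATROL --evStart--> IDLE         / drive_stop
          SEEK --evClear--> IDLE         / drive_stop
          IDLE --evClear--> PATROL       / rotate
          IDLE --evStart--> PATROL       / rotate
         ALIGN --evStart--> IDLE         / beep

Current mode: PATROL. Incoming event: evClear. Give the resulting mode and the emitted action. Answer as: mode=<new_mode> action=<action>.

current mode = PATROL; filter table to that mode:
  (PATROL, evTimeout) → (IDLE, drive_stop)
  (PATROL, evClear) → (PATROL, beep)  ← event matches
  (PATROL, evStart) → (IDLE, drive_stop)
event = evClear selects (PATROL, beep)

mode=PATROL action=beep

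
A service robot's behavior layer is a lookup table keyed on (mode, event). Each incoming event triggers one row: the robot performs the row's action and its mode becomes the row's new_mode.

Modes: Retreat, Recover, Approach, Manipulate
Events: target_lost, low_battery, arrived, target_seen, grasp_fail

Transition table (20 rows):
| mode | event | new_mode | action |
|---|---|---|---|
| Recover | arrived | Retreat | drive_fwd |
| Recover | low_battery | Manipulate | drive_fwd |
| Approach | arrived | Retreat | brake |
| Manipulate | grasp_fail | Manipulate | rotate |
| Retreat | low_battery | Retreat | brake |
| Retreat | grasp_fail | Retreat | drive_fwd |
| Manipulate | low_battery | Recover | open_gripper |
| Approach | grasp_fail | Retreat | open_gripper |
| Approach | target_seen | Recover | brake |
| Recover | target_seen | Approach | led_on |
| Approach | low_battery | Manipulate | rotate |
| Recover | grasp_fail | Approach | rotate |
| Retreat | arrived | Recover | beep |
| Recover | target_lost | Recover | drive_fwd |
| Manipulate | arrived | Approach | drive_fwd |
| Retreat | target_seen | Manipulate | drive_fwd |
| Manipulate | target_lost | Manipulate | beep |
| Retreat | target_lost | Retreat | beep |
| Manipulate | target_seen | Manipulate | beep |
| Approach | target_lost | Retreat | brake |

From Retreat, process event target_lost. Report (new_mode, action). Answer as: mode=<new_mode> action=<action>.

current mode = Retreat; filter table to that mode:
  (Retreat, low_battery) → (Retreat, brake)
  (Retreat, grasp_fail) → (Retreat, drive_fwd)
  (Retreat, arrived) → (Recover, beep)
  (Retreat, target_seen) → (Manipulate, drive_fwd)
  (Retreat, target_lost) → (Retreat, beep)  ← event matches
event = target_lost selects (Retreat, beep)

mode=Retreat action=beep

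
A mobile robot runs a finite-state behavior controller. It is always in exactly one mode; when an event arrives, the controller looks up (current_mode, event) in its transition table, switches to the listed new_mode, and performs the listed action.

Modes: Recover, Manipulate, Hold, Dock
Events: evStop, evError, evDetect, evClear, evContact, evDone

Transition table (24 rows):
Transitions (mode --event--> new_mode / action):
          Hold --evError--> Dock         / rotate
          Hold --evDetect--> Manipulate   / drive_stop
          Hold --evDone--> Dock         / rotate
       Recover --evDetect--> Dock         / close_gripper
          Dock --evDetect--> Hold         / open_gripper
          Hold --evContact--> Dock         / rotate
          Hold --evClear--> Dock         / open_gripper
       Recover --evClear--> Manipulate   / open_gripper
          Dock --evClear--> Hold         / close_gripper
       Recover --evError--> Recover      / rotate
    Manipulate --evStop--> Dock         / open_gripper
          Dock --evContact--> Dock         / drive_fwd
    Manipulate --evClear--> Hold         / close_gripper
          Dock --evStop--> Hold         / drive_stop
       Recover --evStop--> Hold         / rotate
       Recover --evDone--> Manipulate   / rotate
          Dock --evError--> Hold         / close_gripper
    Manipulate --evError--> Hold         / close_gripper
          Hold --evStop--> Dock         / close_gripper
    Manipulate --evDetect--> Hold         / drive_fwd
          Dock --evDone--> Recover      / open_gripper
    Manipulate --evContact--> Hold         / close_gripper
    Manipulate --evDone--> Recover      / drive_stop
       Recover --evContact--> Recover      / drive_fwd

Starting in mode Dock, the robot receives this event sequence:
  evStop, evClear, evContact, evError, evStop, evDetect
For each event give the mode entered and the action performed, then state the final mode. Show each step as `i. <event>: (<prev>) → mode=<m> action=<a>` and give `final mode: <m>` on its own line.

1. evStop: (Dock) → mode=Hold action=drive_stop
2. evClear: (Hold) → mode=Dock action=open_gripper
3. evContact: (Dock) → mode=Dock action=drive_fwd
4. evError: (Dock) → mode=Hold action=close_gripper
5. evStop: (Hold) → mode=Dock action=close_gripper
6. evDetect: (Dock) → mode=Hold action=open_gripper

final mode: Hold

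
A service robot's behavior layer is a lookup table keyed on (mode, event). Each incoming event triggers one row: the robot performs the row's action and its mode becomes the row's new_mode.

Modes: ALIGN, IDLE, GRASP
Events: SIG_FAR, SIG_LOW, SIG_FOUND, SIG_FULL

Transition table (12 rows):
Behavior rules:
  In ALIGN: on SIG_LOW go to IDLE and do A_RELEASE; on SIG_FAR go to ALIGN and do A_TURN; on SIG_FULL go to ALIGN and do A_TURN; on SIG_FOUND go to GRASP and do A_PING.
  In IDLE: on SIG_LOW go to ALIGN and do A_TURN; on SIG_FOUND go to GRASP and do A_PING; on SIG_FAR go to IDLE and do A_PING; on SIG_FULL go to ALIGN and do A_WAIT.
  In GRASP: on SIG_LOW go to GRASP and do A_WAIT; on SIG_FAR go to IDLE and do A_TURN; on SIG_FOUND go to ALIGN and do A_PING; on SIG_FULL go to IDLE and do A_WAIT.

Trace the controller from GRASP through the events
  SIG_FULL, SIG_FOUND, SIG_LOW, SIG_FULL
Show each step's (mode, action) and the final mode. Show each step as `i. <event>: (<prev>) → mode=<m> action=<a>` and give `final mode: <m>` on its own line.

1. SIG_FULL: (GRASP) → mode=IDLE action=A_WAIT
2. SIG_FOUND: (IDLE) → mode=GRASP action=A_PING
3. SIG_LOW: (GRASP) → mode=GRASP action=A_WAIT
4. SIG_FULL: (GRASP) → mode=IDLE action=A_WAIT

final mode: IDLE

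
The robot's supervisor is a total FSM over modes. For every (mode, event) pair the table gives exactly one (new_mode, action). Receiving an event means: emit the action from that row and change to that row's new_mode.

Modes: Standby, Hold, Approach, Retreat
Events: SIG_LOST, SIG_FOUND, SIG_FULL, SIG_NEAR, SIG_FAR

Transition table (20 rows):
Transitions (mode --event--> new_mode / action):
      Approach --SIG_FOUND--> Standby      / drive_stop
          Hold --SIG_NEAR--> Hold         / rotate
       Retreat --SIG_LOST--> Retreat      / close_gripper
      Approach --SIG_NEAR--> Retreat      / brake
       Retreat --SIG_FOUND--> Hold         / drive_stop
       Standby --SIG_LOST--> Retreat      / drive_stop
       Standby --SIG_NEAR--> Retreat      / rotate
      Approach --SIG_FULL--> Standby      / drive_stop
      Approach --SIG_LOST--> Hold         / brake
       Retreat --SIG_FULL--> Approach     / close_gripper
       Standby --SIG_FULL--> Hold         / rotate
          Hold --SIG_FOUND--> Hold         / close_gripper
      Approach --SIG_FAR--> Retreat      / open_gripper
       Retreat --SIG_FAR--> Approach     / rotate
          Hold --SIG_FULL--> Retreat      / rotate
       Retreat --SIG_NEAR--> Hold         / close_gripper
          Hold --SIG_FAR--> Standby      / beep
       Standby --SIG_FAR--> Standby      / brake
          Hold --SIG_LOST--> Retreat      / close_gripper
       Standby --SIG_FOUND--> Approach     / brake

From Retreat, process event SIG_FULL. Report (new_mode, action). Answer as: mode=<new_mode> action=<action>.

current mode = Retreat; filter table to that mode:
  (Retreat, SIG_LOST) → (Retreat, close_gripper)
  (Retreat, SIG_FOUND) → (Hold, drive_stop)
  (Retreat, SIG_FULL) → (Approach, close_gripper)  ← event matches
  (Retreat, SIG_FAR) → (Approach, rotate)
  (Retreat, SIG_NEAR) → (Hold, close_gripper)
event = SIG_FULL selects (Approach, close_gripper)

mode=Approach action=close_gripper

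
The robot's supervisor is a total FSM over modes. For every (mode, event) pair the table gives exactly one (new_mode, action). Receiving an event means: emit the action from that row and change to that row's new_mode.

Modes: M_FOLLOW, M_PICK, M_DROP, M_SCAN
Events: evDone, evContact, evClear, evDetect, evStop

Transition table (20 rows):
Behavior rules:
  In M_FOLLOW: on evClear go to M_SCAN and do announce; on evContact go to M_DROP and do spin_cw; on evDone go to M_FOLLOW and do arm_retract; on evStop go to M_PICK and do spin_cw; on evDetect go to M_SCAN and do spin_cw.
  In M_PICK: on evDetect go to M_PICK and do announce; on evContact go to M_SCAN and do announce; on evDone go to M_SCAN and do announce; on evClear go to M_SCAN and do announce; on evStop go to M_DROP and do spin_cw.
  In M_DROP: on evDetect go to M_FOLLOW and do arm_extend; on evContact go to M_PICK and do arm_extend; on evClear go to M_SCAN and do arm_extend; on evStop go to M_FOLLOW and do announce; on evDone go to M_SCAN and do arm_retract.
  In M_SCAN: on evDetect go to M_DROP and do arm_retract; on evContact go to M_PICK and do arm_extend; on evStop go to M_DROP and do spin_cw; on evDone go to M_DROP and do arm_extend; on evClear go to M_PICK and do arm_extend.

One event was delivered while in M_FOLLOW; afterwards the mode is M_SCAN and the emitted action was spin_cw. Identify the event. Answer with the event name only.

evDetect

try evDone: (M_FOLLOW, evDone) → (M_FOLLOW, arm_retract)
try evContact: (M_FOLLOW, evContact) → (M_DROP, spin_cw)
try evClear: (M_FOLLOW, evClear) → (M_SCAN, announce)
try evDetect: (M_FOLLOW, evDetect) → (M_SCAN, spin_cw)  ← matches
try evStop: (M_FOLLOW, evStop) → (M_PICK, spin_cw)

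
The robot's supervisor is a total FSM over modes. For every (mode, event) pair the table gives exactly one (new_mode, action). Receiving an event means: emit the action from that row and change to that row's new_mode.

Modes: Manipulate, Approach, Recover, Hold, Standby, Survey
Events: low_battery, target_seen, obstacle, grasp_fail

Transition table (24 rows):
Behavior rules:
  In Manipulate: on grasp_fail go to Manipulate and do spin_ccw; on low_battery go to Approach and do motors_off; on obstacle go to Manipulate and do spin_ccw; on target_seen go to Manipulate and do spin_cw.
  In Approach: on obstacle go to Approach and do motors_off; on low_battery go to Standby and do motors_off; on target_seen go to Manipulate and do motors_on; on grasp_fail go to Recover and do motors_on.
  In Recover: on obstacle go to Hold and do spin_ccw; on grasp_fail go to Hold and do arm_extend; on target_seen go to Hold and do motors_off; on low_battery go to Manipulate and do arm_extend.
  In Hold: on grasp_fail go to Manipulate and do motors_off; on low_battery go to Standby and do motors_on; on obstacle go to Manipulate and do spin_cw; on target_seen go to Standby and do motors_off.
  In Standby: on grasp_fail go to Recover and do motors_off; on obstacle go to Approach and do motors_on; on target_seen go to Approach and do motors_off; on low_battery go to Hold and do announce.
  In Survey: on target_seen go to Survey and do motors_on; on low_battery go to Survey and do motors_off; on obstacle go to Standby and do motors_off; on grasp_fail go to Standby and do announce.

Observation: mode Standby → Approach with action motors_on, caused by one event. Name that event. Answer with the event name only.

try low_battery: (Standby, low_battery) → (Hold, announce)
try target_seen: (Standby, target_seen) → (Approach, motors_off)
try obstacle: (Standby, obstacle) → (Approach, motors_on)  ← matches
try grasp_fail: (Standby, grasp_fail) → (Recover, motors_off)

obstacle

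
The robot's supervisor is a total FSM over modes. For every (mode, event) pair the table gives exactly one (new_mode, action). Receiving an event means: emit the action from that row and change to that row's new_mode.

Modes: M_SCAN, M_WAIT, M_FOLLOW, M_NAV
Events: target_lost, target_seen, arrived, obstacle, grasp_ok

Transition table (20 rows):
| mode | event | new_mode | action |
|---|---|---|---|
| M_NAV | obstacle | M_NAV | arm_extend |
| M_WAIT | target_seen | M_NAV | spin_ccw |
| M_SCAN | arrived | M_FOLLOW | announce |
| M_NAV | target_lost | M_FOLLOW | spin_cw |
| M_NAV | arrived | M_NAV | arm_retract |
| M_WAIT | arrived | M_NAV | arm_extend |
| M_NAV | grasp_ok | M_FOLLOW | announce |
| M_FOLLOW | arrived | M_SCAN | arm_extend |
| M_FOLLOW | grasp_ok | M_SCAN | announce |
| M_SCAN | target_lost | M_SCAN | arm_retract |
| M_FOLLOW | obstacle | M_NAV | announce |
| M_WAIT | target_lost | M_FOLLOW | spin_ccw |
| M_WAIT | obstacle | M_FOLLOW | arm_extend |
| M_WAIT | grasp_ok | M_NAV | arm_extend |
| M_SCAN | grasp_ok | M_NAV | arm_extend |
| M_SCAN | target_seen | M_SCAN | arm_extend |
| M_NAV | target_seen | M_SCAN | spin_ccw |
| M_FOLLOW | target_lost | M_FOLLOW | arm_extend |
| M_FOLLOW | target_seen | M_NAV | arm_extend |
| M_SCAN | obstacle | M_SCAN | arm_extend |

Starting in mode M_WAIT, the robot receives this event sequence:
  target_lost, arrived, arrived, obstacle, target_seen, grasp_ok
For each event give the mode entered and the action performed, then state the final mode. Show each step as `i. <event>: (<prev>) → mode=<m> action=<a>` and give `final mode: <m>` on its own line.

final mode: M_NAV

1. target_lost: (M_WAIT) → mode=M_FOLLOW action=spin_ccw
2. arrived: (M_FOLLOW) → mode=M_SCAN action=arm_extend
3. arrived: (M_SCAN) → mode=M_FOLLOW action=announce
4. obstacle: (M_FOLLOW) → mode=M_NAV action=announce
5. target_seen: (M_NAV) → mode=M_SCAN action=spin_ccw
6. grasp_ok: (M_SCAN) → mode=M_NAV action=arm_extend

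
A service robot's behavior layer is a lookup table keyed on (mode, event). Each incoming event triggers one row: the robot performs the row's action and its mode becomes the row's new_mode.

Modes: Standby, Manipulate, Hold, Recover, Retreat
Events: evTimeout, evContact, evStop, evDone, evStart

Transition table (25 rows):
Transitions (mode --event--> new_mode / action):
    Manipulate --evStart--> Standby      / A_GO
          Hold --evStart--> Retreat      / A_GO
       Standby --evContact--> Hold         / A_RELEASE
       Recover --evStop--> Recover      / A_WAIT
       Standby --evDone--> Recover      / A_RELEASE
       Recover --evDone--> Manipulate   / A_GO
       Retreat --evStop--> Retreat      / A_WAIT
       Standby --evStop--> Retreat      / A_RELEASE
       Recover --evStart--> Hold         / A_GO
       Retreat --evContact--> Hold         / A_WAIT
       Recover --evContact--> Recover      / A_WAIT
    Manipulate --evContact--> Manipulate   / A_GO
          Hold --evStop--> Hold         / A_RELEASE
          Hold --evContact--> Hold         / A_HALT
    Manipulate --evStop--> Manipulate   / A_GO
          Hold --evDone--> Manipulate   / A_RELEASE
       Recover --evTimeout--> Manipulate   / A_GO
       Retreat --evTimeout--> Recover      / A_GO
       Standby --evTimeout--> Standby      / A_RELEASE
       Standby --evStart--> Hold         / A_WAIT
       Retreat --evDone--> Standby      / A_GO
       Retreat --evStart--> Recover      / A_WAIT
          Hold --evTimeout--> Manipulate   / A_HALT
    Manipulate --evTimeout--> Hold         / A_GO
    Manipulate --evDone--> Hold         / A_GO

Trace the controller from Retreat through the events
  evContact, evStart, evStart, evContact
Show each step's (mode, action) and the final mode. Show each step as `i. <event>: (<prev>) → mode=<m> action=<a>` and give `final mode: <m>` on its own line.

1. evContact: (Retreat) → mode=Hold action=A_WAIT
2. evStart: (Hold) → mode=Retreat action=A_GO
3. evStart: (Retreat) → mode=Recover action=A_WAIT
4. evContact: (Recover) → mode=Recover action=A_WAIT

final mode: Recover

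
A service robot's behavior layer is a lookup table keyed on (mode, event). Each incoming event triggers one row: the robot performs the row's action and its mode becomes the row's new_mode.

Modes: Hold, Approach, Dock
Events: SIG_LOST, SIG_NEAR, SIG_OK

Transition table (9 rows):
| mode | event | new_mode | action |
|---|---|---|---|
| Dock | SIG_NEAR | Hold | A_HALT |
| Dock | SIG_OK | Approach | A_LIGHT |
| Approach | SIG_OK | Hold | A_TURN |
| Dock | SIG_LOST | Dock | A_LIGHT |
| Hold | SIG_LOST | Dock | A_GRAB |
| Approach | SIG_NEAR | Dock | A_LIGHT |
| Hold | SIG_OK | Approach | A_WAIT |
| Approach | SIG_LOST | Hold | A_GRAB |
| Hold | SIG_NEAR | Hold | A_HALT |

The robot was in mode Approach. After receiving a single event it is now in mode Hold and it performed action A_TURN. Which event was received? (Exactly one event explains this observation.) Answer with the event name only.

try SIG_LOST: (Approach, SIG_LOST) → (Hold, A_GRAB)
try SIG_NEAR: (Approach, SIG_NEAR) → (Dock, A_LIGHT)
try SIG_OK: (Approach, SIG_OK) → (Hold, A_TURN)  ← matches

SIG_OK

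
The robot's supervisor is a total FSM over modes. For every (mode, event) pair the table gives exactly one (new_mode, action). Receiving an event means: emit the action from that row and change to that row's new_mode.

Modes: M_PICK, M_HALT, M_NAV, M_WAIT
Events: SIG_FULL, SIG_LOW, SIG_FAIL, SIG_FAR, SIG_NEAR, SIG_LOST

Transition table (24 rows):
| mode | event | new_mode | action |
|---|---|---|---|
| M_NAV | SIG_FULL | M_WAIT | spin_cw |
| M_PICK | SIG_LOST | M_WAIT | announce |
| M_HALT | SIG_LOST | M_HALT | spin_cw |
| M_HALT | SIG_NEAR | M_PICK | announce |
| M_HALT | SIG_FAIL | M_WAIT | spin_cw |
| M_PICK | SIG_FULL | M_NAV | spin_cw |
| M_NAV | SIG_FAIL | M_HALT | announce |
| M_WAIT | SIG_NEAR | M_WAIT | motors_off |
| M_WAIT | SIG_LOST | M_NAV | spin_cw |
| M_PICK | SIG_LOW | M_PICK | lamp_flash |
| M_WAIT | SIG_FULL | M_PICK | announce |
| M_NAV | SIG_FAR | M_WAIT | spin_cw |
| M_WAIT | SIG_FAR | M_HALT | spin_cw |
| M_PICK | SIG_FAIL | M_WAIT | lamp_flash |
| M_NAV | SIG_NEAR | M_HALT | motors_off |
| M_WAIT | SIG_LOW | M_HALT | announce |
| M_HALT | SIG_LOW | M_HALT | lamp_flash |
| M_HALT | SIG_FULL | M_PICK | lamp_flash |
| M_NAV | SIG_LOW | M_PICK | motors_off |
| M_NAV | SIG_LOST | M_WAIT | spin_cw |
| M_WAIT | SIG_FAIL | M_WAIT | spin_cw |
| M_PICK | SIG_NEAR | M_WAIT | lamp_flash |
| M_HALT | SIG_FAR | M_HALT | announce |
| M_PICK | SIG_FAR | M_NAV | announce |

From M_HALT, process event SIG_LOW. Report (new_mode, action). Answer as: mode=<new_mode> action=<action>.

current mode = M_HALT; filter table to that mode:
  (M_HALT, SIG_LOST) → (M_HALT, spin_cw)
  (M_HALT, SIG_NEAR) → (M_PICK, announce)
  (M_HALT, SIG_FAIL) → (M_WAIT, spin_cw)
  (M_HALT, SIG_LOW) → (M_HALT, lamp_flash)  ← event matches
  (M_HALT, SIG_FULL) → (M_PICK, lamp_flash)
  (M_HALT, SIG_FAR) → (M_HALT, announce)
event = SIG_LOW selects (M_HALT, lamp_flash)

mode=M_HALT action=lamp_flash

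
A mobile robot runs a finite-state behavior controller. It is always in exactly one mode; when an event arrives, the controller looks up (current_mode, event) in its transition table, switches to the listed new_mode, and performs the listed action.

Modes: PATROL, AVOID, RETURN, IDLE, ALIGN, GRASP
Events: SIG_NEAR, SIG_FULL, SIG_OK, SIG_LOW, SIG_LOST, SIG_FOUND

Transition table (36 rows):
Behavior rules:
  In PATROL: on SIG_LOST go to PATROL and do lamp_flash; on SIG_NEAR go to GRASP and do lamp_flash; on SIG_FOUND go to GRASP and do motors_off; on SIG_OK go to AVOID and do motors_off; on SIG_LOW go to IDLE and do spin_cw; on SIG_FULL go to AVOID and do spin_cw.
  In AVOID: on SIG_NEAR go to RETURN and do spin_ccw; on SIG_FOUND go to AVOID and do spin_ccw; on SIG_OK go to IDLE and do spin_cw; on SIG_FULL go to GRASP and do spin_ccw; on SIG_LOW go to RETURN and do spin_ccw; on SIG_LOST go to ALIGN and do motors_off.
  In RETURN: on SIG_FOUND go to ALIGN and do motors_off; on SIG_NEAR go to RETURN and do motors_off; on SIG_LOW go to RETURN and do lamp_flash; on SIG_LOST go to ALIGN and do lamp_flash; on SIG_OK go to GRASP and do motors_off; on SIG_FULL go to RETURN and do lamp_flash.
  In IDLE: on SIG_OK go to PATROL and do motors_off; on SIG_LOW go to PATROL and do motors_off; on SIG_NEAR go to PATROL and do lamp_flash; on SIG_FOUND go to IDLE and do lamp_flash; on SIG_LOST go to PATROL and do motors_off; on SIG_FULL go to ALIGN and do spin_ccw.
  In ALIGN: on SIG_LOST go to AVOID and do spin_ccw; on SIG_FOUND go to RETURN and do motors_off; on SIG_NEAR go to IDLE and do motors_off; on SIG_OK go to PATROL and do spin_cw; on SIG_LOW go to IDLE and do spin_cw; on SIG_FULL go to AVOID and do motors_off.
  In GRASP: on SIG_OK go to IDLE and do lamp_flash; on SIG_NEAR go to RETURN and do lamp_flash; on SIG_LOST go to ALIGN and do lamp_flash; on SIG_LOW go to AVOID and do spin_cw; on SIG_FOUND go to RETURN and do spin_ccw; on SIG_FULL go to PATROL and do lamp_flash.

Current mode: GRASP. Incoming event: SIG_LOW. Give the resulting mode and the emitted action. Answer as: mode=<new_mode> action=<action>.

current mode = GRASP; filter table to that mode:
  (GRASP, SIG_OK) → (IDLE, lamp_flash)
  (GRASP, SIG_NEAR) → (RETURN, lamp_flash)
  (GRASP, SIG_LOST) → (ALIGN, lamp_flash)
  (GRASP, SIG_LOW) → (AVOID, spin_cw)  ← event matches
  (GRASP, SIG_FOUND) → (RETURN, spin_ccw)
  (GRASP, SIG_FULL) → (PATROL, lamp_flash)
event = SIG_LOW selects (AVOID, spin_cw)

mode=AVOID action=spin_cw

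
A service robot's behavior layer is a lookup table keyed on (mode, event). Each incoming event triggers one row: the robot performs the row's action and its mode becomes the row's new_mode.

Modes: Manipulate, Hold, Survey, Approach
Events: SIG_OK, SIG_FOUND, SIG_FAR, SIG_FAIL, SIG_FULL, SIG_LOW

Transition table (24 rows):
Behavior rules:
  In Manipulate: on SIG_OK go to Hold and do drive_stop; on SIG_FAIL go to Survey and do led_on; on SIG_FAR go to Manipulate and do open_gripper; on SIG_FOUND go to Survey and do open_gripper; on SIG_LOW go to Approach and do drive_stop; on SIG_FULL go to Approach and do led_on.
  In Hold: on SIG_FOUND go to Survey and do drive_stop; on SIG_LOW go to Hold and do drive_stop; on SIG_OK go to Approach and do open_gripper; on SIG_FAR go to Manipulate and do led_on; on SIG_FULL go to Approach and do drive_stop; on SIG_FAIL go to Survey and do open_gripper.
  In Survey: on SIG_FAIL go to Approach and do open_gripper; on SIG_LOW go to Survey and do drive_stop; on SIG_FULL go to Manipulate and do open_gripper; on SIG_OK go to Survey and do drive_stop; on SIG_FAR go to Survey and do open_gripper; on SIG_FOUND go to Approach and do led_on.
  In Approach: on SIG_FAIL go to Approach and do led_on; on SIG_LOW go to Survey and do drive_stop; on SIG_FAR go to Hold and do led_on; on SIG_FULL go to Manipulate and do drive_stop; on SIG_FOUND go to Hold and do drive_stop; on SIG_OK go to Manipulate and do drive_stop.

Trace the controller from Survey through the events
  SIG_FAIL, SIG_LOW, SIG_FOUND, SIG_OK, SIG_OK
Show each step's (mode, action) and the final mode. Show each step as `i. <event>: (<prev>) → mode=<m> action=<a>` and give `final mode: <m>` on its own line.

1. SIG_FAIL: (Survey) → mode=Approach action=open_gripper
2. SIG_LOW: (Approach) → mode=Survey action=drive_stop
3. SIG_FOUND: (Survey) → mode=Approach action=led_on
4. SIG_OK: (Approach) → mode=Manipulate action=drive_stop
5. SIG_OK: (Manipulate) → mode=Hold action=drive_stop

final mode: Hold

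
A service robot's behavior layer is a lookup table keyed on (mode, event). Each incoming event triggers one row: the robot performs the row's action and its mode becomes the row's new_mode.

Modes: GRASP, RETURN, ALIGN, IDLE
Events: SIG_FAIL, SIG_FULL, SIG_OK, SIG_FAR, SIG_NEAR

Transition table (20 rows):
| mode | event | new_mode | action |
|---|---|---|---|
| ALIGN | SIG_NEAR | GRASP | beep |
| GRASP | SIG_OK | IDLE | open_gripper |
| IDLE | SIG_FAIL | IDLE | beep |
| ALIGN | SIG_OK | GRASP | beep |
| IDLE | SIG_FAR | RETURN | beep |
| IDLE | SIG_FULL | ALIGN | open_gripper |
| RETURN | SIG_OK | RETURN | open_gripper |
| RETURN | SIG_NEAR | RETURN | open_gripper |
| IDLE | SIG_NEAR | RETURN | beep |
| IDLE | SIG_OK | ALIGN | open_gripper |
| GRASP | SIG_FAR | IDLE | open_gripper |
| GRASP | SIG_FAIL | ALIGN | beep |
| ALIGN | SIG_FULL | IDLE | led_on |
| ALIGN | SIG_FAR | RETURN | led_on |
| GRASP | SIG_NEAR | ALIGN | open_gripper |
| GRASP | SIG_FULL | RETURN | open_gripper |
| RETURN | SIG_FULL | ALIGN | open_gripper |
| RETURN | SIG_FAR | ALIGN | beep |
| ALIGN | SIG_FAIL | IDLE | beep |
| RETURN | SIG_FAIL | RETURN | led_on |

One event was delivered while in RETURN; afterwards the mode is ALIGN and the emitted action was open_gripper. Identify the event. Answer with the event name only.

try SIG_FAIL: (RETURN, SIG_FAIL) → (RETURN, led_on)
try SIG_FULL: (RETURN, SIG_FULL) → (ALIGN, open_gripper)  ← matches
try SIG_OK: (RETURN, SIG_OK) → (RETURN, open_gripper)
try SIG_FAR: (RETURN, SIG_FAR) → (ALIGN, beep)
try SIG_NEAR: (RETURN, SIG_NEAR) → (RETURN, open_gripper)

SIG_FULL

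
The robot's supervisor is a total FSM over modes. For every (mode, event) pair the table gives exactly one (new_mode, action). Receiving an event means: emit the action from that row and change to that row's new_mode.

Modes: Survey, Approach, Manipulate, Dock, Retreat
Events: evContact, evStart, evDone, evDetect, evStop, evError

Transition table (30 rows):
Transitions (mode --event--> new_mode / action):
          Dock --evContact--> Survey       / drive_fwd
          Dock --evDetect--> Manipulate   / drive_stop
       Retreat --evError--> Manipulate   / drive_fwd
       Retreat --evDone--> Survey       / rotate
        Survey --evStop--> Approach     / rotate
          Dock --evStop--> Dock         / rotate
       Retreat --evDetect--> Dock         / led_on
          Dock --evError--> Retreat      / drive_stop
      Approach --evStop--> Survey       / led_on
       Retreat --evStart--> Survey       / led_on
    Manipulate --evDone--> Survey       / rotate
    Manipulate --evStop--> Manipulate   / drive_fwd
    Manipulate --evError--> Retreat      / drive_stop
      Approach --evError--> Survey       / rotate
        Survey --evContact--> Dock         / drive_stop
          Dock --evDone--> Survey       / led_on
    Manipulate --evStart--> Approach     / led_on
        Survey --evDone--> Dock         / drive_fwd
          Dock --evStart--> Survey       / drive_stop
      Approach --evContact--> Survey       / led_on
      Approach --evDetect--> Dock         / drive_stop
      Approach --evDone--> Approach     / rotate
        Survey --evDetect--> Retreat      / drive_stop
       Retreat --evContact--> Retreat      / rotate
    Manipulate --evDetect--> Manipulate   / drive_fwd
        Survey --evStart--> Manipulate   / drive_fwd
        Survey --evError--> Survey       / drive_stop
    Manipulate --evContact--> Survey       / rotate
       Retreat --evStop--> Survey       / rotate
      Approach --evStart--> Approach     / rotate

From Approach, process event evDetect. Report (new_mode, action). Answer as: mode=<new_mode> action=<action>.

current mode = Approach; filter table to that mode:
  (Approach, evStop) → (Survey, led_on)
  (Approach, evError) → (Survey, rotate)
  (Approach, evContact) → (Survey, led_on)
  (Approach, evDetect) → (Dock, drive_stop)  ← event matches
  (Approach, evDone) → (Approach, rotate)
  (Approach, evStart) → (Approach, rotate)
event = evDetect selects (Dock, drive_stop)

mode=Dock action=drive_stop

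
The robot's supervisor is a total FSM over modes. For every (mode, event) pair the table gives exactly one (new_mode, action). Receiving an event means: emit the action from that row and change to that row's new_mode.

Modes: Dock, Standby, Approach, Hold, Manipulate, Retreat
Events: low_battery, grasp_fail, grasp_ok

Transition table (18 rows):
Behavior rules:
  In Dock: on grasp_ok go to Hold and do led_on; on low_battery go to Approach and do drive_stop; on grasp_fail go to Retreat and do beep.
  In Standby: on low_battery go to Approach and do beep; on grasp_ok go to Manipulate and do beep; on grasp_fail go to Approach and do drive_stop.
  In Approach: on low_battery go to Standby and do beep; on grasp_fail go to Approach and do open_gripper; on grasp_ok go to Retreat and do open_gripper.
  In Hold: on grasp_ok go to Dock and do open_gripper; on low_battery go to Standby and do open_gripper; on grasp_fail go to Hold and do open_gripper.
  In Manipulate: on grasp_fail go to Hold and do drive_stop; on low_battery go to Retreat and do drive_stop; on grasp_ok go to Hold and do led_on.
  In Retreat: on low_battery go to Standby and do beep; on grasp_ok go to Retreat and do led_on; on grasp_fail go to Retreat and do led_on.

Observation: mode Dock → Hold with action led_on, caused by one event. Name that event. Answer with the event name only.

grasp_ok

try low_battery: (Dock, low_battery) → (Approach, drive_stop)
try grasp_fail: (Dock, grasp_fail) → (Retreat, beep)
try grasp_ok: (Dock, grasp_ok) → (Hold, led_on)  ← matches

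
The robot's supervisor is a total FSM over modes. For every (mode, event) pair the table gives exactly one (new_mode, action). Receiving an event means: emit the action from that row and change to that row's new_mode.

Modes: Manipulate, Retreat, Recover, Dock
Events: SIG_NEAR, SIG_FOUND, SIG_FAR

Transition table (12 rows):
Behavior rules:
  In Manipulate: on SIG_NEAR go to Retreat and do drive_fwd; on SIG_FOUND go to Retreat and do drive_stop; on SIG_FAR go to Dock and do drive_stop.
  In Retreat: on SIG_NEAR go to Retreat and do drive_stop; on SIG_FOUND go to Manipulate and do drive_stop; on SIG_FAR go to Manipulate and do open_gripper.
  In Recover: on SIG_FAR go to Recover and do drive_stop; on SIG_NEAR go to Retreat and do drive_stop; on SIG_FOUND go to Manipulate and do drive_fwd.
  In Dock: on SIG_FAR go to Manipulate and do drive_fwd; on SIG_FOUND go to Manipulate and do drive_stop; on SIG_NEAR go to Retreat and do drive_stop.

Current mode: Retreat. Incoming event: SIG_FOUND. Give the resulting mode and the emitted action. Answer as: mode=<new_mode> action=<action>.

current mode = Retreat; filter table to that mode:
  (Retreat, SIG_NEAR) → (Retreat, drive_stop)
  (Retreat, SIG_FOUND) → (Manipulate, drive_stop)  ← event matches
  (Retreat, SIG_FAR) → (Manipulate, open_gripper)
event = SIG_FOUND selects (Manipulate, drive_stop)

mode=Manipulate action=drive_stop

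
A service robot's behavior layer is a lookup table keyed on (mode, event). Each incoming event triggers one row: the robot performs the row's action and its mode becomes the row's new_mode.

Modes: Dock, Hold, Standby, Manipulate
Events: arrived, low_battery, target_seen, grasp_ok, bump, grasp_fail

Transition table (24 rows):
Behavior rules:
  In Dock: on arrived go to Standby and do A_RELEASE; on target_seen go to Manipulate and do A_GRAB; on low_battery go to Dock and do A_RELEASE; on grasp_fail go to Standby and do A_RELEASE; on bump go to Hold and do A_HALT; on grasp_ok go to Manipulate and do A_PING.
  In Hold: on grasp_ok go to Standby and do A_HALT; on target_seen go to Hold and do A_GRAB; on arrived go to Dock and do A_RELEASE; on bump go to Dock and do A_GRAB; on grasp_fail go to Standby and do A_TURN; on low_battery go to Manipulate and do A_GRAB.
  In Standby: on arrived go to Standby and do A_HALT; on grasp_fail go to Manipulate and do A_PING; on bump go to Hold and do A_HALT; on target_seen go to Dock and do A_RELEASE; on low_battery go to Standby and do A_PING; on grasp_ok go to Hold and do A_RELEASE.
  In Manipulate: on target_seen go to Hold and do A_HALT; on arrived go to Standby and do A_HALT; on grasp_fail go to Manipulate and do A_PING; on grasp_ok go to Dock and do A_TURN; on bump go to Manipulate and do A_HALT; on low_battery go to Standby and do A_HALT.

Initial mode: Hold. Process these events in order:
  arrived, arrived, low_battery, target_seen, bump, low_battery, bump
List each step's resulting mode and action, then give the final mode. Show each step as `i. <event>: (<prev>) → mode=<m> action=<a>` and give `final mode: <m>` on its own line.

final mode: Manipulate

1. arrived: (Hold) → mode=Dock action=A_RELEASE
2. arrived: (Dock) → mode=Standby action=A_RELEASE
3. low_battery: (Standby) → mode=Standby action=A_PING
4. target_seen: (Standby) → mode=Dock action=A_RELEASE
5. bump: (Dock) → mode=Hold action=A_HALT
6. low_battery: (Hold) → mode=Manipulate action=A_GRAB
7. bump: (Manipulate) → mode=Manipulate action=A_HALT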